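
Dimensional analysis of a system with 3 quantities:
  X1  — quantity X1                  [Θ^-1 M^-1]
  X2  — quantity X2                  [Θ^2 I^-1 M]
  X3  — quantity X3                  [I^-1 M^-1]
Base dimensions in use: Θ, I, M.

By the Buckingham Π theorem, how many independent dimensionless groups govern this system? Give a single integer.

Write exponents as rows Θ,I,M / cols X1,X2,X3:
  Θ: [-1  2  0]
  I: [ 0 -1 -1]
  M: [-1  1 -1]
Row reduction gives pivot columns X1,X2; rank = 2
Π count = n − r = 3 − 2 = 1

1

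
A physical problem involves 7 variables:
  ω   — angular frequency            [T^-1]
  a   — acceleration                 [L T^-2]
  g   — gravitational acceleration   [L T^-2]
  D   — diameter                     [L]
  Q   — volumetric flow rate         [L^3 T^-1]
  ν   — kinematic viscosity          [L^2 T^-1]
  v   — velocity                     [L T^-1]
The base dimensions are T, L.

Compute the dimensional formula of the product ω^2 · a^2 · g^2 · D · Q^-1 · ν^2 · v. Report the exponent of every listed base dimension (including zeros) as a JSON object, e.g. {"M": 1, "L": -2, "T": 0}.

{"T": -12, "L": 7}

Exponent matrix [T,L] × [ω,a,g,D,Q,ν,v]:
  T: [-1 -2 -2  0 -1 -1 -1]
  L: [ 0  1  1  1  3  2  1]
  [T]: (2)·-1+(2)·-2+(2)·-2+(1)·0+(-1)·-1+(2)·-1+(1)·-1 = -12
  [L]: (2)·0+(2)·1+(2)·1+(1)·1+(-1)·3+(2)·2+(1)·1 = 7
⇒ T^-12 L^7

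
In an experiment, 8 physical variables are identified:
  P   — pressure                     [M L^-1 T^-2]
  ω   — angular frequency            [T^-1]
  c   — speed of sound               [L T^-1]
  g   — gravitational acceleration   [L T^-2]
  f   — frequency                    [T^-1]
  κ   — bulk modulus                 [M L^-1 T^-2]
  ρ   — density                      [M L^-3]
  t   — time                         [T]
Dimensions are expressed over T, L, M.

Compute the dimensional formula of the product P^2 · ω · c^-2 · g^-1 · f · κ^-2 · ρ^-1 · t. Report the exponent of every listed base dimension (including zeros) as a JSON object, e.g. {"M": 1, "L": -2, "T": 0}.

{"T": 3, "L": 0, "M": -1}

Exponent matrix [T,L,M] × [P,ω,c,g,f,κ,ρ,t]:
  T: [-2 -1 -1 -2 -1 -2  0  1]
  L: [-1  0  1  1  0 -1 -3  0]
  M: [ 1  0  0  0  0  1  1  0]
  [T]: (2)·-2+(1)·-1+(-2)·-1+(-1)·-2+(1)·-1+(-2)·-2+(-1)·0+(1)·1 = 3
  [L]: (2)·-1+(1)·0+(-2)·1+(-1)·1+(1)·0+(-2)·-1+(-1)·-3+(1)·0 = 0
  [M]: (2)·1+(1)·0+(-2)·0+(-1)·0+(1)·0+(-2)·1+(-1)·1+(1)·0 = -1
⇒ T^3 M^-1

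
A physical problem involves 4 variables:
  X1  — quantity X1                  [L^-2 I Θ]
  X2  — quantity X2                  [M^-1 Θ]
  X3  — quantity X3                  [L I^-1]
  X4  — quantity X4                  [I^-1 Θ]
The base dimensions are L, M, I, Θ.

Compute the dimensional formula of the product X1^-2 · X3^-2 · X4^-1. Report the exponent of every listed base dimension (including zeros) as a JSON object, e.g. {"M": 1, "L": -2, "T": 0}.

{"L": 2, "M": 0, "I": 1, "Θ": -3}

Dimensional matrix (L×M×I×Θ by X1×X2×X3×X4):
  L: [-2  0  1  0]
  M: [ 0 -1  0  0]
  I: [ 1  0 -1 -1]
  Θ: [ 1  1  0  1]
  [L]: (-2)·-2+(-2)·1+(-1)·0 = 2
  [M]: (-2)·0+(-2)·0+(-1)·0 = 0
  [I]: (-2)·1+(-2)·-1+(-1)·-1 = 1
  [Θ]: (-2)·1+(-2)·0+(-1)·1 = -3
⇒ L^2 I Θ^-3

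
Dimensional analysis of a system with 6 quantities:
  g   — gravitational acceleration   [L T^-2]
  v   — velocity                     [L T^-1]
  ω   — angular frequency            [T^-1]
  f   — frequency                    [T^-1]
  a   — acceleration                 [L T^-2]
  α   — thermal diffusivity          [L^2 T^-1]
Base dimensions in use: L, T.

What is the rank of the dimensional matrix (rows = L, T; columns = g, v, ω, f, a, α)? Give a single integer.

2

Dimensional matrix (L×T by g×v×ω×f×a×α):
  L: [ 1  1  0  0  1  2]
  T: [-2 -1 -1 -1 -2 -1]
RREF → pivots at {g,v} ⇒ r = 2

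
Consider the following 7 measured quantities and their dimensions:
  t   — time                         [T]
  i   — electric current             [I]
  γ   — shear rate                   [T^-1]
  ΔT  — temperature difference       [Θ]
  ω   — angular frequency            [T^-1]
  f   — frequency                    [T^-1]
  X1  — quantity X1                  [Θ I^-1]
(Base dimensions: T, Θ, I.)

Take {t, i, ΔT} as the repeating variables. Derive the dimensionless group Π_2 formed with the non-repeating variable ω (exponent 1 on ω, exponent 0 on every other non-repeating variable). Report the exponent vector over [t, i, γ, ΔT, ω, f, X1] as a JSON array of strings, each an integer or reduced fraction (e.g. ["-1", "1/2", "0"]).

Dimensional matrix (T×Θ×I by t×i×γ×ΔT×ω×f×X1):
  T: [ 1  0 -1  0 -1 -1  0]
  Θ: [ 0  0  0  1  0  0  1]
  I: [ 0  1  0  0  0  0 -1]
RREF → pivots at {t,i,ΔT} ⇒ r = 3
Pivot set = {t,i,ΔT}, free = {γ,ω,f,X1}
RREF:
  r0: [   1    0   -1    0   -1   -1    0]
  r1: [   0    1    0    0    0    0   -1]
  r2: [   0    0    0    1    0    0    1]
Fix exponent of ω at 1, γ at 0, f at 0, X1 at 0; solve each RREF row for its pivot's exponent:
  r0: exp(t) + (-1)·1 = 0 ⇒ exp(t) = 1
  r1: exp(i) + (0)·1 = 0 ⇒ exp(i) = 0
  r2: exp(ΔT) + (0)·1 = 0 ⇒ exp(ΔT) = 0
Π_2 = t · ω

["1", "0", "0", "0", "1", "0", "0"]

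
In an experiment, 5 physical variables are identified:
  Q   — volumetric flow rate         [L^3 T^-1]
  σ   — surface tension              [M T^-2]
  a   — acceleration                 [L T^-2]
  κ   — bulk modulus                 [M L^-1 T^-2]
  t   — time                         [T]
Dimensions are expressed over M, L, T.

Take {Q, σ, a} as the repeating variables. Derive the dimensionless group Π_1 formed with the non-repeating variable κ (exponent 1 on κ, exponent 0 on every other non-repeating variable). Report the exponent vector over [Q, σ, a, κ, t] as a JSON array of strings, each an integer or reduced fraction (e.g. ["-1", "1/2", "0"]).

Dimensional matrix (M×L×T by Q×σ×a×κ×t):
  M: [ 0  1  0  1  0]
  L: [ 3  0  1 -1  0]
  T: [-1 -2 -2 -2  1]
Echelon form has 3 nonzero rows (pivots: Q,σ,a)
Pivot set = {Q,σ,a}, free = {κ,t}
RREF:
  r0: [   1    0    0 -2/5  1/5]
  r1: [   0    1    0    1    0]
  r2: [   0    0    1  1/5 -3/5]
Fix exponent of κ at 1, t at 0; solve each RREF row for its pivot's exponent:
  r0: exp(Q) + (-2/5)·1 = 0 ⇒ exp(Q) = 2/5
  r1: exp(σ) + (1)·1 = 0 ⇒ exp(σ) = -1
  r2: exp(a) + (1/5)·1 = 0 ⇒ exp(a) = -1/5
Π_1 = Q^(2/5) · σ^-1 · a^(-1/5) · κ

["2/5", "-1", "-1/5", "1", "0"]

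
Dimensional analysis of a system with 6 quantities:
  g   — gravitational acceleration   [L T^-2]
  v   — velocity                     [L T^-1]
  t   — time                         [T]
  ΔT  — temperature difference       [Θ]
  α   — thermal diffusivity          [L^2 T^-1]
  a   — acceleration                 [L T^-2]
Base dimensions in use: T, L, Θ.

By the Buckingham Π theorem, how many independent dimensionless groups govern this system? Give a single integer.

3

Dimensional matrix (T×L×Θ by g×v×t×ΔT×α×a):
  T: [-2 -1  1  0 -1 -2]
  L: [ 1  1  0  0  2  1]
  Θ: [ 0  0  0  1  0  0]
RREF → pivots at {g,v,ΔT} ⇒ r = 3
Π count = n − r = 6 − 3 = 3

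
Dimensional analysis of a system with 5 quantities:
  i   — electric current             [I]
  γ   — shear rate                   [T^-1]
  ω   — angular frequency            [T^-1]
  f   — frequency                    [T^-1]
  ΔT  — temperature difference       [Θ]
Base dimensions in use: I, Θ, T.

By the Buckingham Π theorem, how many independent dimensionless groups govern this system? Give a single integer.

Exponent matrix [I,Θ,T] × [i,γ,ω,f,ΔT]:
  I: [ 1  0  0  0  0]
  Θ: [ 0  0  0  0  1]
  T: [ 0 -1 -1 -1  0]
Echelon form has 3 nonzero rows (pivots: i,γ,ΔT)
Π count = n − r = 5 − 3 = 2

2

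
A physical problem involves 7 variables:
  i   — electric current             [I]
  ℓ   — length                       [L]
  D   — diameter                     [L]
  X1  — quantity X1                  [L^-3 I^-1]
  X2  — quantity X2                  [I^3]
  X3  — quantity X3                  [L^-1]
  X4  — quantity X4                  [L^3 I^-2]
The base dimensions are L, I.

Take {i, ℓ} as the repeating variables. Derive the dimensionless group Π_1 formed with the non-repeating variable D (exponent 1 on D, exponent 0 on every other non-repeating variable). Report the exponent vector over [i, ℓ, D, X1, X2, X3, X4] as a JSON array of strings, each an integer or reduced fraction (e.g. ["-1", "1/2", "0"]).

["0", "-1", "1", "0", "0", "0", "0"]

Exponent matrix [L,I] × [i,ℓ,D,X1,X2,X3,X4]:
  L: [ 0  1  1 -3  0 -1  3]
  I: [ 1  0  0 -1  3  0 -2]
RREF → pivots at {i,ℓ} ⇒ r = 2
Pivot set = {i,ℓ}, free = {D,X1,X2,X3,X4}
RREF:
  r0: [   1    0    0   -1    3    0   -2]
  r1: [   0    1    1   -3    0   -1    3]
Fix exponent of D at 1, X1 at 0, X2 at 0, X3 at 0, X4 at 0; solve each RREF row for its pivot's exponent:
  r0: exp(i) + (0)·1 = 0 ⇒ exp(i) = 0
  r1: exp(ℓ) + (1)·1 = 0 ⇒ exp(ℓ) = -1
Π_1 = ℓ^-1 · D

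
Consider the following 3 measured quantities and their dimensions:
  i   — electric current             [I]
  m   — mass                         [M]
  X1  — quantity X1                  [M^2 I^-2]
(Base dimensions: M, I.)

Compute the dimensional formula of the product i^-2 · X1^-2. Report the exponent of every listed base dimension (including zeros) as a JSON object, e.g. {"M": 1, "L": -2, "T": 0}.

Exponent matrix [M,I] × [i,m,X1]:
  M: [ 0  1  2]
  I: [ 1  0 -2]
  [M]: (-2)·0+(-2)·2 = -4
  [I]: (-2)·1+(-2)·-2 = 2
⇒ M^-4 I^2

{"M": -4, "I": 2}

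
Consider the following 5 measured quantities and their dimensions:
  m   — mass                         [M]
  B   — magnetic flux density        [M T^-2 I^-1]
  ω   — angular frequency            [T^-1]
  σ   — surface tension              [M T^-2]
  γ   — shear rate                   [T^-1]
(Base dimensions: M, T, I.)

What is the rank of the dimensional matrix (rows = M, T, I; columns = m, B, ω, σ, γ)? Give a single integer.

Exponent matrix [M,T,I] × [m,B,ω,σ,γ]:
  M: [ 1  1  0  1  0]
  T: [ 0 -2 -1 -2 -1]
  I: [ 0 -1  0  0  0]
Echelon form has 3 nonzero rows (pivots: m,B,ω)

3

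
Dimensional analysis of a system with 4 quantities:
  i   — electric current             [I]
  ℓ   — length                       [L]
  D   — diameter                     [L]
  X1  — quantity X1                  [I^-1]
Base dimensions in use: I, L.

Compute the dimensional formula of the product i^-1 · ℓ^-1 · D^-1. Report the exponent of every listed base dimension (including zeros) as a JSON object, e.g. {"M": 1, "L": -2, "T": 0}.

{"I": -1, "L": -2}

Write exponents as rows I,L / cols i,ℓ,D,X1:
  I: [ 1  0  0 -1]
  L: [ 0  1  1  0]
  [I]: (-1)·1+(-1)·0+(-1)·0 = -1
  [L]: (-1)·0+(-1)·1+(-1)·1 = -2
⇒ I^-1 L^-2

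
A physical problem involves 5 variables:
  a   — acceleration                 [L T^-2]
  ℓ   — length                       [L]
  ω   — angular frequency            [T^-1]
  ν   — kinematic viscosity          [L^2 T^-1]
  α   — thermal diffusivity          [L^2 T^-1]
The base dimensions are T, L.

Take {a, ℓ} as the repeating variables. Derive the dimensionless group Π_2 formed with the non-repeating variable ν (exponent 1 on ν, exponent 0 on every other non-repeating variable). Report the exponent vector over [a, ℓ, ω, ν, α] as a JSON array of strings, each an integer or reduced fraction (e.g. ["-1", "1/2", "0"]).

["-1/2", "-3/2", "0", "1", "0"]

Dimensional matrix (T×L by a×ℓ×ω×ν×α):
  T: [-2  0 -1 -1 -1]
  L: [ 1  1  0  2  2]
RREF → pivots at {a,ℓ} ⇒ r = 2
Repeat: a,ℓ; free: ω,ν,α
RREF:
  r0: [   1    0  1/2  1/2  1/2]
  r1: [   0    1 -1/2  3/2  3/2]
Fix exponent of ν at 1, ω at 0, α at 0; solve each RREF row for its pivot's exponent:
  r0: exp(a) + (1/2)·1 = 0 ⇒ exp(a) = -1/2
  r1: exp(ℓ) + (3/2)·1 = 0 ⇒ exp(ℓ) = -3/2
Π_2 = a^(-1/2) · ℓ^(-3/2) · ν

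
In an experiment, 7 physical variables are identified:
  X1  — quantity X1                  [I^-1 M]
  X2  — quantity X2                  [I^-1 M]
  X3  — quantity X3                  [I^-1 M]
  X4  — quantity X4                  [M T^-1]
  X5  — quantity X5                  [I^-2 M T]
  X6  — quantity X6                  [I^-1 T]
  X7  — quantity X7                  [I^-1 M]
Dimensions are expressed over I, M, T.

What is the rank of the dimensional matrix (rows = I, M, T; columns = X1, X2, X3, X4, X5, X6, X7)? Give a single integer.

Dimensional matrix (I×M×T by X1×X2×X3×X4×X5×X6×X7):
  I: [-1 -1 -1  0 -2 -1 -1]
  M: [ 1  1  1  1  1  0  1]
  T: [ 0  0  0 -1  1  1  0]
Row reduction gives pivot columns X1,X4; rank = 2

2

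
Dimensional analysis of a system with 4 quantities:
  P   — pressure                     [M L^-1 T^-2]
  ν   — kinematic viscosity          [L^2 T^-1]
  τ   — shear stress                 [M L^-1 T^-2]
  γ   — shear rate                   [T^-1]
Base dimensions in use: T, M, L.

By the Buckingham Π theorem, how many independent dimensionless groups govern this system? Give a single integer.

Dimensional matrix (T×M×L by P×ν×τ×γ):
  T: [-2 -1 -2 -1]
  M: [ 1  0  1  0]
  L: [-1  2 -1  0]
Echelon form has 3 nonzero rows (pivots: P,ν,γ)
n=4, r=3 ⇒ 1 dimensionless group

1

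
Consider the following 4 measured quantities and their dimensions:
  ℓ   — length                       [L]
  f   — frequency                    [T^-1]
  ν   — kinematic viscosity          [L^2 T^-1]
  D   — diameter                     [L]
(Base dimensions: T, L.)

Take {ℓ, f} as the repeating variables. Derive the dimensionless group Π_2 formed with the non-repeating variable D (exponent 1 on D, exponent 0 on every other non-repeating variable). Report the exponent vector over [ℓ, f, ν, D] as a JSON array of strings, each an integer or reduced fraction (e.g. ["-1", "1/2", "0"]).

["-1", "0", "0", "1"]

Exponent matrix [T,L] × [ℓ,f,ν,D]:
  T: [ 0 -1 -1  0]
  L: [ 1  0  2  1]
Echelon form has 2 nonzero rows (pivots: ℓ,f)
Repeat: ℓ,f; free: ν,D
RREF:
  r0: [   1    0    2    1]
  r1: [   0    1    1    0]
Fix exponent of D at 1, ν at 0; solve each RREF row for its pivot's exponent:
  r0: exp(ℓ) + (1)·1 = 0 ⇒ exp(ℓ) = -1
  r1: exp(f) + (0)·1 = 0 ⇒ exp(f) = 0
Π_2 = ℓ^-1 · D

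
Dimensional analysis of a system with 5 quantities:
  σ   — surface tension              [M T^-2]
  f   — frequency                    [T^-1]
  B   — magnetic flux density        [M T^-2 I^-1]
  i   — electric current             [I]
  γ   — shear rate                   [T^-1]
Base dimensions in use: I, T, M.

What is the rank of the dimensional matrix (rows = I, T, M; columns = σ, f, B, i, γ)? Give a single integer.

3

Exponent matrix [I,T,M] × [σ,f,B,i,γ]:
  I: [ 0  0 -1  1  0]
  T: [-2 -1 -2  0 -1]
  M: [ 1  0  1  0  0]
Echelon form has 3 nonzero rows (pivots: σ,f,B)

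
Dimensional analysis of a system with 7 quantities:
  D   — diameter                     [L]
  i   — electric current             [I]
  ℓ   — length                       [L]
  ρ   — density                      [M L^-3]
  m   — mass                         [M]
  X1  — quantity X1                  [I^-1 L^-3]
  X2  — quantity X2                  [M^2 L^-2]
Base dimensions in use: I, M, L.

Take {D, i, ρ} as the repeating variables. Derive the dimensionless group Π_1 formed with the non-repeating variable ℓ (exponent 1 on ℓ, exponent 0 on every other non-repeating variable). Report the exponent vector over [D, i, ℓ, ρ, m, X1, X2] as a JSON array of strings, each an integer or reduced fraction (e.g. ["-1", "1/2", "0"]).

Exponent matrix [I,M,L] × [D,i,ℓ,ρ,m,X1,X2]:
  I: [ 0  1  0  0  0 -1  0]
  M: [ 0  0  0  1  1  0  2]
  L: [ 1  0  1 -3  0 -3 -2]
Row reduction gives pivot columns D,i,ρ; rank = 3
Pivot set = {D,i,ρ}, free = {ℓ,m,X1,X2}
RREF:
  r0: [   1    0    1    0    3   -3    4]
  r1: [   0    1    0    0    0   -1    0]
  r2: [   0    0    0    1    1    0    2]
Fix exponent of ℓ at 1, m at 0, X1 at 0, X2 at 0; solve each RREF row for its pivot's exponent:
  r0: exp(D) + (1)·1 = 0 ⇒ exp(D) = -1
  r1: exp(i) + (0)·1 = 0 ⇒ exp(i) = 0
  r2: exp(ρ) + (0)·1 = 0 ⇒ exp(ρ) = 0
Π_1 = D^-1 · ℓ

["-1", "0", "1", "0", "0", "0", "0"]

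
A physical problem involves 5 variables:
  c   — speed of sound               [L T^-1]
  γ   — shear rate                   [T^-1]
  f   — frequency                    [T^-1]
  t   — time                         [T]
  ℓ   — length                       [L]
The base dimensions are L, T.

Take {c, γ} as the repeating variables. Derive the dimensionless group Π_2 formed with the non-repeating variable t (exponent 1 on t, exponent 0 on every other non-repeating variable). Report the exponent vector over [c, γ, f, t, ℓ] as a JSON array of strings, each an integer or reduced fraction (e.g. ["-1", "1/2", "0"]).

Exponent matrix [L,T] × [c,γ,f,t,ℓ]:
  L: [ 1  0  0  0  1]
  T: [-1 -1 -1  1  0]
Echelon form has 2 nonzero rows (pivots: c,γ)
Repeat: c,γ; free: f,t,ℓ
RREF:
  r0: [   1    0    0    0    1]
  r1: [   0    1    1   -1   -1]
Fix exponent of t at 1, f at 0, ℓ at 0; solve each RREF row for its pivot's exponent:
  r0: exp(c) + (0)·1 = 0 ⇒ exp(c) = 0
  r1: exp(γ) + (-1)·1 = 0 ⇒ exp(γ) = 1
Π_2 = γ · t

["0", "1", "0", "1", "0"]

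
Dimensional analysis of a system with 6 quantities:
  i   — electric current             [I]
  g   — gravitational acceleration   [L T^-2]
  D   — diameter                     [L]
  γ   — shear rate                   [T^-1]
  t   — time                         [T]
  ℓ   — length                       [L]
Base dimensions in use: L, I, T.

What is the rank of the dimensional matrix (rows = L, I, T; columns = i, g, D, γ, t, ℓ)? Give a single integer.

3

Exponent matrix [L,I,T] × [i,g,D,γ,t,ℓ]:
  L: [ 0  1  1  0  0  1]
  I: [ 1  0  0  0  0  0]
  T: [ 0 -2  0 -1  1  0]
Echelon form has 3 nonzero rows (pivots: i,g,D)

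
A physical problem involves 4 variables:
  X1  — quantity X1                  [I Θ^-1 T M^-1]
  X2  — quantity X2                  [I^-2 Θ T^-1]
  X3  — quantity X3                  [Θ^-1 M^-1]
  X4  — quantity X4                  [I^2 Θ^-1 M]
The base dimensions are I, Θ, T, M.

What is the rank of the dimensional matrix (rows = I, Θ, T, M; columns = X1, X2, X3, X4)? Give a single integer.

Write exponents as rows I,Θ,T,M / cols X1,X2,X3,X4:
  I: [ 1 -2  0  2]
  Θ: [-1  1 -1 -1]
  T: [ 1 -1  0  0]
  M: [-1  0 -1  1]
Row reduction gives pivot columns X1,X2,X3; rank = 3

3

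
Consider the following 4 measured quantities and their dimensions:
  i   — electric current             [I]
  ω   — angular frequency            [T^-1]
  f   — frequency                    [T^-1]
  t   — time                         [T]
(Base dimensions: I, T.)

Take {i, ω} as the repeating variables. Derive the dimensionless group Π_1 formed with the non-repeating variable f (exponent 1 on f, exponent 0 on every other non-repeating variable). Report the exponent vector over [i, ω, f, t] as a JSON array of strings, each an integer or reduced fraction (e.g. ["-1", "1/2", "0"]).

Write exponents as rows I,T / cols i,ω,f,t:
  I: [ 1  0  0  0]
  T: [ 0 -1 -1  1]
RREF → pivots at {i,ω} ⇒ r = 2
Repeat: i,ω; free: f,t
RREF:
  r0: [   1    0    0    0]
  r1: [   0    1    1   -1]
Fix exponent of f at 1, t at 0; solve each RREF row for its pivot's exponent:
  r0: exp(i) + (0)·1 = 0 ⇒ exp(i) = 0
  r1: exp(ω) + (1)·1 = 0 ⇒ exp(ω) = -1
Π_1 = ω^-1 · f

["0", "-1", "1", "0"]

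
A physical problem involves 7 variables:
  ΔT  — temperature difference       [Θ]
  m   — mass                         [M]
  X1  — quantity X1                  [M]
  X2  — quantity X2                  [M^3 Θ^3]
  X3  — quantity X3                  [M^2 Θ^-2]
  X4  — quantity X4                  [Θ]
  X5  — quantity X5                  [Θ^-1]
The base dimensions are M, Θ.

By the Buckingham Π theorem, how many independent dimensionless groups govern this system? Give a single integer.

5

Exponent matrix [M,Θ] × [ΔT,m,X1,X2,X3,X4,X5]:
  M: [ 0  1  1  3  2  0  0]
  Θ: [ 1  0  0  3 -2  1 -1]
RREF → pivots at {ΔT,m} ⇒ r = 2
7 vars − rank 2 = 5 Π groups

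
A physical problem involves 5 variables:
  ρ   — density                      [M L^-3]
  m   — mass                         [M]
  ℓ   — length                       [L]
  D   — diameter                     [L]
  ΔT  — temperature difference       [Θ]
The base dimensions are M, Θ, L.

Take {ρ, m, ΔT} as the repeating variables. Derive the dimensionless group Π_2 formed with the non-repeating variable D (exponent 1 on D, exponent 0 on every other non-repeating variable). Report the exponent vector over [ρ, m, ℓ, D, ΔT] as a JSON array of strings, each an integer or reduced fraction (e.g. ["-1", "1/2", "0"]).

["1/3", "-1/3", "0", "1", "0"]

Write exponents as rows M,Θ,L / cols ρ,m,ℓ,D,ΔT:
  M: [ 1  1  0  0  0]
  Θ: [ 0  0  0  0  1]
  L: [-3  0  1  1  0]
Row reduction gives pivot columns ρ,m,ΔT; rank = 3
Pivot set = {ρ,m,ΔT}, free = {ℓ,D}
RREF:
  r0: [   1    0 -1/3 -1/3    0]
  r1: [   0    1  1/3  1/3    0]
  r2: [   0    0    0    0    1]
Fix exponent of D at 1, ℓ at 0; solve each RREF row for its pivot's exponent:
  r0: exp(ρ) + (-1/3)·1 = 0 ⇒ exp(ρ) = 1/3
  r1: exp(m) + (1/3)·1 = 0 ⇒ exp(m) = -1/3
  r2: exp(ΔT) + (0)·1 = 0 ⇒ exp(ΔT) = 0
Π_2 = ρ^(1/3) · m^(-1/3) · D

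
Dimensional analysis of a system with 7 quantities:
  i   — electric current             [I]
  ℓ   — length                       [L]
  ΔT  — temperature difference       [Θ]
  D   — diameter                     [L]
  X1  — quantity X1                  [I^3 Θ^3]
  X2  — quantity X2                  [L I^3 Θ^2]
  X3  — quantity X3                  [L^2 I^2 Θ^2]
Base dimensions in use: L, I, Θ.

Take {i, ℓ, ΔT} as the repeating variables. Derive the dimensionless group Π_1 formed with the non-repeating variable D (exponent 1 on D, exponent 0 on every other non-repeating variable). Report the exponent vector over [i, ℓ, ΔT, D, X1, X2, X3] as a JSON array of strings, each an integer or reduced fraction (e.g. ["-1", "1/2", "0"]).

["0", "-1", "0", "1", "0", "0", "0"]

Write exponents as rows L,I,Θ / cols i,ℓ,ΔT,D,X1,X2,X3:
  L: [ 0  1  0  1  0  1  2]
  I: [ 1  0  0  0  3  3  2]
  Θ: [ 0  0  1  0  3  2  2]
RREF → pivots at {i,ℓ,ΔT} ⇒ r = 3
Repeat: i,ℓ,ΔT; free: D,X1,X2,X3
RREF:
  r0: [   1    0    0    0    3    3    2]
  r1: [   0    1    0    1    0    1    2]
  r2: [   0    0    1    0    3    2    2]
Fix exponent of D at 1, X1 at 0, X2 at 0, X3 at 0; solve each RREF row for its pivot's exponent:
  r0: exp(i) + (0)·1 = 0 ⇒ exp(i) = 0
  r1: exp(ℓ) + (1)·1 = 0 ⇒ exp(ℓ) = -1
  r2: exp(ΔT) + (0)·1 = 0 ⇒ exp(ΔT) = 0
Π_1 = ℓ^-1 · D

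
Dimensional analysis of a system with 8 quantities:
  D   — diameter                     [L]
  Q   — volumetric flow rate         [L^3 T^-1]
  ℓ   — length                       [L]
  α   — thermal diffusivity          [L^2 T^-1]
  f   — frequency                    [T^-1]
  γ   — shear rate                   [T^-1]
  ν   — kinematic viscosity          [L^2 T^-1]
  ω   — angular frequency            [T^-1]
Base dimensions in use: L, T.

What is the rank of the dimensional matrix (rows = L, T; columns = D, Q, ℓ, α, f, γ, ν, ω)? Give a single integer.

Dimensional matrix (L×T by D×Q×ℓ×α×f×γ×ν×ω):
  L: [ 1  3  1  2  0  0  2  0]
  T: [ 0 -1  0 -1 -1 -1 -1 -1]
Echelon form has 2 nonzero rows (pivots: D,Q)

2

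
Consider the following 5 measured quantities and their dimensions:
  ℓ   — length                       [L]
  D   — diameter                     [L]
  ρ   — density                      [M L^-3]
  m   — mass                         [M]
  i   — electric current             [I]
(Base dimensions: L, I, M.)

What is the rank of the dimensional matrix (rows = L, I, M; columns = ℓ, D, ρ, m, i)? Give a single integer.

Exponent matrix [L,I,M] × [ℓ,D,ρ,m,i]:
  L: [ 1  1 -3  0  0]
  I: [ 0  0  0  0  1]
  M: [ 0  0  1  1  0]
Echelon form has 3 nonzero rows (pivots: ℓ,ρ,i)

3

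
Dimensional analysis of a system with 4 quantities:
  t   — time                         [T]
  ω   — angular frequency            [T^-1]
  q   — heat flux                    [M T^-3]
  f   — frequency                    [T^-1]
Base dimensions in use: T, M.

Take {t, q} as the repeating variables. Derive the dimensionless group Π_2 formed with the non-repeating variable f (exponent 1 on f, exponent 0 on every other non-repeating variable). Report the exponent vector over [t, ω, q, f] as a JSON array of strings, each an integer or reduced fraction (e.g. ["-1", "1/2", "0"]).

["1", "0", "0", "1"]

Exponent matrix [T,M] × [t,ω,q,f]:
  T: [ 1 -1 -3 -1]
  M: [ 0  0  1  0]
Row reduction gives pivot columns t,q; rank = 2
Pivot set = {t,q}, free = {ω,f}
RREF:
  r0: [   1   -1    0   -1]
  r1: [   0    0    1    0]
Fix exponent of f at 1, ω at 0; solve each RREF row for its pivot's exponent:
  r0: exp(t) + (-1)·1 = 0 ⇒ exp(t) = 1
  r1: exp(q) + (0)·1 = 0 ⇒ exp(q) = 0
Π_2 = t · f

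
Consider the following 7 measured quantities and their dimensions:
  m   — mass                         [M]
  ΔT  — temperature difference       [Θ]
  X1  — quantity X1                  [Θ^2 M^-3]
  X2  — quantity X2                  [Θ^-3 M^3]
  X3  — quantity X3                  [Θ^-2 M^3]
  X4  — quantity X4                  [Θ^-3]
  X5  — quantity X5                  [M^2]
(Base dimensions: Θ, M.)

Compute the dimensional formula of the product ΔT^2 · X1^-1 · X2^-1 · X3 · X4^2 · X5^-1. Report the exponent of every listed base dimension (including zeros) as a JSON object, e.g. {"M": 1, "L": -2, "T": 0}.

{"Θ": -5, "M": 1}

Dimensional matrix (Θ×M by m×ΔT×X1×X2×X3×X4×X5):
  Θ: [ 0  1  2 -3 -2 -3  0]
  M: [ 1  0 -3  3  3  0  2]
  [Θ]: (2)·1+(-1)·2+(-1)·-3+(1)·-2+(2)·-3+(-1)·0 = -5
  [M]: (2)·0+(-1)·-3+(-1)·3+(1)·3+(2)·0+(-1)·2 = 1
⇒ Θ^-5 M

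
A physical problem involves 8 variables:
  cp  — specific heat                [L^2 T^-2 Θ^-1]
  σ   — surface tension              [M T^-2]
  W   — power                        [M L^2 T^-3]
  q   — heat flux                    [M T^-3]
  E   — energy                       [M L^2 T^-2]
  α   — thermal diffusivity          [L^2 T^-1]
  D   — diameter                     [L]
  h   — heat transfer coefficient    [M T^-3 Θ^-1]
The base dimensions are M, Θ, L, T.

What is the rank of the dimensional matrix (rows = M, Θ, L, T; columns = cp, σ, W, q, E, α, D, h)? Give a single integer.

Write exponents as rows M,Θ,L,T / cols cp,σ,W,q,E,α,D,h:
  M: [ 0  1  1  1  1  0  0  1]
  Θ: [-1  0  0  0  0  0  0 -1]
  L: [ 2  0  2  0  2  2  1  0]
  T: [-2 -2 -3 -3 -2 -1  0 -3]
Row reduction gives pivot columns cp,σ,W,q; rank = 4

4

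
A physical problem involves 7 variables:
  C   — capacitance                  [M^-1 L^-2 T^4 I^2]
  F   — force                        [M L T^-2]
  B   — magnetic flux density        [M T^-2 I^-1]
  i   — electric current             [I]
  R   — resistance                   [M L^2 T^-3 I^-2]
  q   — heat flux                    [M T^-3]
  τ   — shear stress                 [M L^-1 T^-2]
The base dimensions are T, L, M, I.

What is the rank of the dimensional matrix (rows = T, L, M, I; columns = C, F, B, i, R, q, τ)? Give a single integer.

4

Exponent matrix [T,L,M,I] × [C,F,B,i,R,q,τ]:
  T: [ 4 -2 -2  0 -3 -3 -2]
  L: [-2  1  0  0  2  0 -1]
  M: [-1  1  1  0  1  1  1]
  I: [ 2  0 -1  1 -2  0  0]
Row reduction gives pivot columns C,F,B,i; rank = 4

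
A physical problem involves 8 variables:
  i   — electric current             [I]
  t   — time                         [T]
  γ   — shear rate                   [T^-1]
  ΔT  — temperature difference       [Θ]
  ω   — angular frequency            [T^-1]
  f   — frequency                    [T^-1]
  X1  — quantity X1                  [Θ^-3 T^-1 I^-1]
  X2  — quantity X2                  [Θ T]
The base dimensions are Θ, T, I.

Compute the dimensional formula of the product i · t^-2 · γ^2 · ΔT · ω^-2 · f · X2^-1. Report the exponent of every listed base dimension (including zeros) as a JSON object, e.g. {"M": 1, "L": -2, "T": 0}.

{"Θ": 0, "T": -4, "I": 1}

Write exponents as rows Θ,T,I / cols i,t,γ,ΔT,ω,f,X1,X2:
  Θ: [ 0  0  0  1  0  0 -3  1]
  T: [ 0  1 -1  0 -1 -1 -1  1]
  I: [ 1  0  0  0  0  0 -1  0]
  [Θ]: (1)·0+(-2)·0+(2)·0+(1)·1+(-2)·0+(1)·0+(-1)·1 = 0
  [T]: (1)·0+(-2)·1+(2)·-1+(1)·0+(-2)·-1+(1)·-1+(-1)·1 = -4
  [I]: (1)·1+(-2)·0+(2)·0+(1)·0+(-2)·0+(1)·0+(-1)·0 = 1
⇒ T^-4 I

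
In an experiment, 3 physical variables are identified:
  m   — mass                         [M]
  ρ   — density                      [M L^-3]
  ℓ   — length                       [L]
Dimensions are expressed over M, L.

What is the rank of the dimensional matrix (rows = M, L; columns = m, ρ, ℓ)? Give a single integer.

Write exponents as rows M,L / cols m,ρ,ℓ:
  M: [ 1  1  0]
  L: [ 0 -3  1]
Echelon form has 2 nonzero rows (pivots: m,ρ)

2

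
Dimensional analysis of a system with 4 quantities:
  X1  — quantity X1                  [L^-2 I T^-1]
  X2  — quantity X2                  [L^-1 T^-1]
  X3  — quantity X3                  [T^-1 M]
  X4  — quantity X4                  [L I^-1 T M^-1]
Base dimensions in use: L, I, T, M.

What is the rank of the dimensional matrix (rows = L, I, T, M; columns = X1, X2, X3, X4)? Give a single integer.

Exponent matrix [L,I,T,M] × [X1,X2,X3,X4]:
  L: [-2 -1  0  1]
  I: [ 1  0  0 -1]
  T: [-1 -1 -1  1]
  M: [ 0  0  1 -1]
Row reduction gives pivot columns X1,X2,X3; rank = 3

3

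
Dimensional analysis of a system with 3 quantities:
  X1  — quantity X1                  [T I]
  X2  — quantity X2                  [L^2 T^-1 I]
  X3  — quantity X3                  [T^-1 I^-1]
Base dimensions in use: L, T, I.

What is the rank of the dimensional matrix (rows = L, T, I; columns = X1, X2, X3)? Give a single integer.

2

Dimensional matrix (L×T×I by X1×X2×X3):
  L: [ 0  2  0]
  T: [ 1 -1 -1]
  I: [ 1  1 -1]
Row reduction gives pivot columns X1,X2; rank = 2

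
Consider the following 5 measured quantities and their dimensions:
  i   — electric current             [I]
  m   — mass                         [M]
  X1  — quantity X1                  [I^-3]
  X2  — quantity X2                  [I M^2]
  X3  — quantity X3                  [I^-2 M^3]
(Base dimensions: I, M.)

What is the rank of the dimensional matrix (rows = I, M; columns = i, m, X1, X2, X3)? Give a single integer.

Write exponents as rows I,M / cols i,m,X1,X2,X3:
  I: [ 1  0 -3  1 -2]
  M: [ 0  1  0  2  3]
RREF → pivots at {i,m} ⇒ r = 2

2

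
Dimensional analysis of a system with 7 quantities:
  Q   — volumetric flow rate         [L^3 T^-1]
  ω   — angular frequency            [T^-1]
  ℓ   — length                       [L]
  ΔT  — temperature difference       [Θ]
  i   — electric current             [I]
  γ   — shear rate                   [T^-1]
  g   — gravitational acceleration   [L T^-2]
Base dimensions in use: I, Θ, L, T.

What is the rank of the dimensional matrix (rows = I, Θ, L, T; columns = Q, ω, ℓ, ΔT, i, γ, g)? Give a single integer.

Exponent matrix [I,Θ,L,T] × [Q,ω,ℓ,ΔT,i,γ,g]:
  I: [ 0  0  0  0  1  0  0]
  Θ: [ 0  0  0  1  0  0  0]
  L: [ 3  0  1  0  0  0  1]
  T: [-1 -1  0  0  0 -1 -2]
Echelon form has 4 nonzero rows (pivots: Q,ω,ΔT,i)

4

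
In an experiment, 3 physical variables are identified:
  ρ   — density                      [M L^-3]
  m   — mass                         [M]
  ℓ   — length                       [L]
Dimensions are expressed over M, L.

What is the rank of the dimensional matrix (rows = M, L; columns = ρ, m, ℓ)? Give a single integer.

Write exponents as rows M,L / cols ρ,m,ℓ:
  M: [ 1  1  0]
  L: [-3  0  1]
Row reduction gives pivot columns ρ,m; rank = 2

2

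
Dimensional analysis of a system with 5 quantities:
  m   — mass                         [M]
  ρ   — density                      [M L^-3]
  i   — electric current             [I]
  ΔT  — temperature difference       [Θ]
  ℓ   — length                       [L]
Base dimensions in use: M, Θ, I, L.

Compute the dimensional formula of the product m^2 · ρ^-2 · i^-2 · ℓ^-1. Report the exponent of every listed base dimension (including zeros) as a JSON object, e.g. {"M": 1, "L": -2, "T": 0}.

Dimensional matrix (M×Θ×I×L by m×ρ×i×ΔT×ℓ):
  M: [ 1  1  0  0  0]
  Θ: [ 0  0  0  1  0]
  I: [ 0  0  1  0  0]
  L: [ 0 -3  0  0  1]
  [M]: (2)·1+(-2)·1+(-2)·0+(-1)·0 = 0
  [Θ]: (2)·0+(-2)·0+(-2)·0+(-1)·0 = 0
  [I]: (2)·0+(-2)·0+(-2)·1+(-1)·0 = -2
  [L]: (2)·0+(-2)·-3+(-2)·0+(-1)·1 = 5
⇒ I^-2 L^5

{"M": 0, "Θ": 0, "I": -2, "L": 5}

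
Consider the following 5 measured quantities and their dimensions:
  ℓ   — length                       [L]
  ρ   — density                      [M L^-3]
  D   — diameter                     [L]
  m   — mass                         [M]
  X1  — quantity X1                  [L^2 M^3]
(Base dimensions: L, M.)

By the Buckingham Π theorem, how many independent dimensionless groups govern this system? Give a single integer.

3

Write exponents as rows L,M / cols ℓ,ρ,D,m,X1:
  L: [ 1 -3  1  0  2]
  M: [ 0  1  0  1  3]
RREF → pivots at {ℓ,ρ} ⇒ r = 2
n=5, r=2 ⇒ 3 dimensionless groups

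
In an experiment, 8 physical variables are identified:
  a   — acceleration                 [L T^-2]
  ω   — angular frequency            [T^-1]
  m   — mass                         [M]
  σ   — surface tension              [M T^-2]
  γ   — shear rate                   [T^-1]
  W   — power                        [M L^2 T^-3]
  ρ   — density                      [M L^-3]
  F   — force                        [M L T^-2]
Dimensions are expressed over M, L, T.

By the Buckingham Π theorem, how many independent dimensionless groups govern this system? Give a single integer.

5

Exponent matrix [M,L,T] × [a,ω,m,σ,γ,W,ρ,F]:
  M: [ 0  0  1  1  0  1  1  1]
  L: [ 1  0  0  0  0  2 -3  1]
  T: [-2 -1  0 -2 -1 -3  0 -2]
Echelon form has 3 nonzero rows (pivots: a,ω,m)
8 vars − rank 3 = 5 Π groups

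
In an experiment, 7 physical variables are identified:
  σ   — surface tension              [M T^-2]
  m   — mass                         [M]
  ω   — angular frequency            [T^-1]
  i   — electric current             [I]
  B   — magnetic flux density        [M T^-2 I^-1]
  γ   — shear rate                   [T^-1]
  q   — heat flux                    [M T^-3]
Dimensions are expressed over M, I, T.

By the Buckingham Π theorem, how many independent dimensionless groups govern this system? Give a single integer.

4

Dimensional matrix (M×I×T by σ×m×ω×i×B×γ×q):
  M: [ 1  1  0  0  1  0  1]
  I: [ 0  0  0  1 -1  0  0]
  T: [-2  0 -1  0 -2 -1 -3]
Row reduction gives pivot columns σ,m,i; rank = 3
Π count = n − r = 7 − 3 = 4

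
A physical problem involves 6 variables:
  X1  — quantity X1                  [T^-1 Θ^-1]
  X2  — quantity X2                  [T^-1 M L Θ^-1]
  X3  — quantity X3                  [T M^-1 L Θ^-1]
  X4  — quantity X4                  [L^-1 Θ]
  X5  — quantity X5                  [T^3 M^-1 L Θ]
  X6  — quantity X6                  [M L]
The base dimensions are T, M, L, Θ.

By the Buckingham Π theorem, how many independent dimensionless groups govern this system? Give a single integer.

Dimensional matrix (T×M×L×Θ by X1×X2×X3×X4×X5×X6):
  T: [-1 -1  1  0  3  0]
  M: [ 0  1 -1  0 -1  1]
  L: [ 0  1  1 -1  1  1]
  Θ: [-1 -1 -1  1  1  0]
Row reduction gives pivot columns X1,X2,X3; rank = 3
n=6, r=3 ⇒ 3 dimensionless groups

3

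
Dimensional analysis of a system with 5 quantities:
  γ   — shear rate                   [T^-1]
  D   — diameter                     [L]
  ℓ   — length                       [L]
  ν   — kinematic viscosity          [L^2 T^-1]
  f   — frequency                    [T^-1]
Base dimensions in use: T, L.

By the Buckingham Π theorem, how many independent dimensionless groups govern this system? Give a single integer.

3

Dimensional matrix (T×L by γ×D×ℓ×ν×f):
  T: [-1  0  0 -1 -1]
  L: [ 0  1  1  2  0]
Row reduction gives pivot columns γ,D; rank = 2
Π count = n − r = 5 − 2 = 3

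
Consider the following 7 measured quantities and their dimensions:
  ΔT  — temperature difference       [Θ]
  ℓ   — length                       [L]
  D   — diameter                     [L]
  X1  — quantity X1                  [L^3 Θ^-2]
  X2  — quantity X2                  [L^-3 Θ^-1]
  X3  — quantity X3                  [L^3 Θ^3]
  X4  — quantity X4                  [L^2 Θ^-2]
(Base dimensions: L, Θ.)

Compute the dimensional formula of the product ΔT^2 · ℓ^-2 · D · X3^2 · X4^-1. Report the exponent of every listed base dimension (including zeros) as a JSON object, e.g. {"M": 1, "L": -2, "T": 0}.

{"L": 3, "Θ": 10}

Write exponents as rows L,Θ / cols ΔT,ℓ,D,X1,X2,X3,X4:
  L: [ 0  1  1  3 -3  3  2]
  Θ: [ 1  0  0 -2 -1  3 -2]
  [L]: (2)·0+(-2)·1+(1)·1+(2)·3+(-1)·2 = 3
  [Θ]: (2)·1+(-2)·0+(1)·0+(2)·3+(-1)·-2 = 10
⇒ L^3 Θ^10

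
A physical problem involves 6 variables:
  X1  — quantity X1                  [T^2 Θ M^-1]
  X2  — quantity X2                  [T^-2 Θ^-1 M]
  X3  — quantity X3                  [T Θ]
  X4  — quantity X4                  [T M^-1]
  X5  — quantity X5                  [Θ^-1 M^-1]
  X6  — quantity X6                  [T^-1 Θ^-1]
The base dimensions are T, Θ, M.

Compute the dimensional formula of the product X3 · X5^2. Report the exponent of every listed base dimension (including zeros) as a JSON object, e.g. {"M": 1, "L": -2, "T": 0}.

Exponent matrix [T,Θ,M] × [X1,X2,X3,X4,X5,X6]:
  T: [ 2 -2  1  1  0 -1]
  Θ: [ 1 -1  1  0 -1 -1]
  M: [-1  1  0 -1 -1  0]
  [T]: (1)·1+(2)·0 = 1
  [Θ]: (1)·1+(2)·-1 = -1
  [M]: (1)·0+(2)·-1 = -2
⇒ T Θ^-1 M^-2

{"T": 1, "Θ": -1, "M": -2}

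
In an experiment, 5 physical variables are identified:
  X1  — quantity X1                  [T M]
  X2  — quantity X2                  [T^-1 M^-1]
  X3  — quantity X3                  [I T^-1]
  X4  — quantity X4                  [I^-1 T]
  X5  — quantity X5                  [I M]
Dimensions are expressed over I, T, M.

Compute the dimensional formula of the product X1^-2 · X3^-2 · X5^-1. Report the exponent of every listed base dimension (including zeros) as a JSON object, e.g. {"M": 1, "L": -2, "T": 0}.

Dimensional matrix (I×T×M by X1×X2×X3×X4×X5):
  I: [ 0  0  1 -1  1]
  T: [ 1 -1 -1  1  0]
  M: [ 1 -1  0  0  1]
  [I]: (-2)·0+(-2)·1+(-1)·1 = -3
  [T]: (-2)·1+(-2)·-1+(-1)·0 = 0
  [M]: (-2)·1+(-2)·0+(-1)·1 = -3
⇒ I^-3 M^-3

{"I": -3, "T": 0, "M": -3}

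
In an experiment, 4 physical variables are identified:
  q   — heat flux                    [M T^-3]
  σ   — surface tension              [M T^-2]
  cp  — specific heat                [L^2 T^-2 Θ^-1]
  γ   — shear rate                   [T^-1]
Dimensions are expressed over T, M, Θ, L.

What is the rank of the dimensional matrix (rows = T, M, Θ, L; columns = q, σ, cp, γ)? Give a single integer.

3

Dimensional matrix (T×M×Θ×L by q×σ×cp×γ):
  T: [-3 -2 -2 -1]
  M: [ 1  1  0  0]
  Θ: [ 0  0 -1  0]
  L: [ 0  0  2  0]
RREF → pivots at {q,σ,cp} ⇒ r = 3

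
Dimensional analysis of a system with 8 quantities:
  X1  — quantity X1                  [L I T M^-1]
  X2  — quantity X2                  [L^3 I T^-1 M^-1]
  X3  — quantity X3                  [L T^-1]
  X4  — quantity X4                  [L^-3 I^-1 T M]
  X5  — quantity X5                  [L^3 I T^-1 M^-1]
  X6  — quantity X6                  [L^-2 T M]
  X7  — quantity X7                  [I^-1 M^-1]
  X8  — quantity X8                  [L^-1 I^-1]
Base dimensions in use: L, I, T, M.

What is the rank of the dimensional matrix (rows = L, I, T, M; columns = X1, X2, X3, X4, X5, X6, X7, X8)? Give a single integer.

3

Write exponents as rows L,I,T,M / cols X1,X2,X3,X4,X5,X6,X7,X8:
  L: [ 1  3  1 -3  3 -2  0 -1]
  I: [ 1  1  0 -1  1  0 -1 -1]
  T: [ 1 -1 -1  1 -1  1  0  0]
  M: [-1 -1  0  1 -1  1 -1  0]
Echelon form has 3 nonzero rows (pivots: X1,X2,X6)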